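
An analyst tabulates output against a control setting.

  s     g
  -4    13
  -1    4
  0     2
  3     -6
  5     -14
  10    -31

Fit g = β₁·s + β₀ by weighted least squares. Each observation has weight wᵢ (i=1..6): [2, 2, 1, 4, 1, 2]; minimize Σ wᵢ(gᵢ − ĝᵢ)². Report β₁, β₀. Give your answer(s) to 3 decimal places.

β₁ = -3.116, β₀ = 1.678

Entries of XᵀWX: Σwᵢ·s·s = 295, Σwᵢ·s = 27, Σwᵢ·1 = 12.
Moment sums: Σwᵢ·s·g = -874, Σwᵢ·g = -64.
det = 295·12 − 27² = 2811.
β₁ = ((-874)·12 − 27·(-64))/2811 = -2920/937; β₀ = (295·(-64) − 27·(-874))/2811 = 4718/2811.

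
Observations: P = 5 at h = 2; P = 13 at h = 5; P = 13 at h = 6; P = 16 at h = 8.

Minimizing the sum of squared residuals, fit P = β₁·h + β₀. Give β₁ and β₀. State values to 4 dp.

Normal-equation sums: Σh·h = 129, Σh = 21, Σ1 = 4.
And Σh·P = 281, ΣP = 47.
Normal equations: [[129, 21]; [21, 4]]·[β₁, β₀]ᵀ = [281, 47]ᵀ.
Δ = 129·4 − 21² = 75.
β₁ = (281·4 − 21·47)/75 = 137/75; β₀ = (129·47 − 21·281)/75 = 54/25.

β₁ = 1.8267, β₀ = 2.1600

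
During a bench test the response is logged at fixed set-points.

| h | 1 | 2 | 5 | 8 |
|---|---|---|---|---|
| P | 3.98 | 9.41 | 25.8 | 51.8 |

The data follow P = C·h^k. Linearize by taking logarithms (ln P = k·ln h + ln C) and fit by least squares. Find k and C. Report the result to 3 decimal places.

k = 1.210, C = 3.973

With ln Pᵢ as the transformed response and ln hᵢ as the regressor:
AᵀA = [[7.3948, 4.3820]; [4.3820, 4]], rhs = [14.9935, 10.8208]ᵀ  (here Σln h = 4.3820, Σ(ln h)² = 7.3948, Σln P = 10.8208, Σln h·ln P = 14.9935).
Solving (det = 10.3771): k = 1.21006, ln C = 1.37957, so C = exp(1.37957) = 3.97321.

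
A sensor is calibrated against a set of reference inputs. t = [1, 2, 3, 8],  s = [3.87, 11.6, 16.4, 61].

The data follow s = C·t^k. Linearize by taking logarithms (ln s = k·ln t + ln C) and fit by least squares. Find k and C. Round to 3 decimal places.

k = 1.304, C = 4.122

Let Y = ln s. Fitting Y = k·ln t + ln C by least squares:
XᵀX = [[6.0115, 3.8712]; [3.8712, 4]], rhs = [13.3204, 10.7124]ᵀ  (here Σln t = 3.8712, Σ(ln t)² = 6.0115, Σln s = 10.7124, Σln t·ln s = 13.3204).
Solving (det = 9.0597): k = 1.30374, ln C = 1.41634, so C = exp(1.41634) = 4.12202.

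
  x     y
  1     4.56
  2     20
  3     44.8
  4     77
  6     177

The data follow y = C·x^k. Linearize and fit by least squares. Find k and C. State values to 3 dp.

k = 2.033, C = 4.693

Taking logs, ln y = k·ln x + ln C, so regress ln y on ln x.
Σln x = 4.9698, Σ(ln x)² = 6.8196, Σln y = 17.8352, Σln x·ln y = 21.5498.
Equations: 6.8196·k + 4.9698·ln C = 21.5498;  4.9698·k + 5·ln C = 17.8352.
Slope k = (n·Σln x·ln y − Σln x·Σln y)/(n·Σ(ln x)² − (Σln x)²) = (5·21.5498 − 4.9698·17.8352)/9.3990 = 2.03335; ln C = (Σln y − k·Σln x)/n = 1.54597, so C = exp(1.54597) = 4.69253.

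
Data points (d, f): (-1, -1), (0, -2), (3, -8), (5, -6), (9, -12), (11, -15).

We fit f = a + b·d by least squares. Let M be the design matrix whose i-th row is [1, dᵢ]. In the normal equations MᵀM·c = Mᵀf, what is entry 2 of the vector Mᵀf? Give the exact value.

-326

Entry 2 ↔ basis d, so (Mᵀf)_{2} = Σᵢ (d)·fᵢ = (-1)·(-1) + (0)·(-2) + (3)·(-8) + (5)·(-6) + (9)·(-12) + (11)·(-15) = -326.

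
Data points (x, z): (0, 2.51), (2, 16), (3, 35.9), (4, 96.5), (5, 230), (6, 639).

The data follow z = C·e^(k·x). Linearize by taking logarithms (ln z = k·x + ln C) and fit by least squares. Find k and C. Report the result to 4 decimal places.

k = 0.9162, C = 2.4665

Taking logs, ln z = k·x + ln C, so regress ln z on x.
Σx = 20.0000, Σ(x)² = 90.0000, Σln z = 23.7411, Σx·ln z = 100.5154.
Equations: 90.0000·k + 20.0000·ln C = 100.5154;  20.0000·k + 6·ln C = 23.7411.
Slope k = (n·Σx·ln z − Σx·Σln z)/(n·Σ(x)² − (Σx)²) = (6·100.5154 − 20.0000·23.7411)/140.0000 = 0.91621; ln C = (Σln z − k·Σx)/n = 0.90282, so C = exp(0.90282) = 2.46654.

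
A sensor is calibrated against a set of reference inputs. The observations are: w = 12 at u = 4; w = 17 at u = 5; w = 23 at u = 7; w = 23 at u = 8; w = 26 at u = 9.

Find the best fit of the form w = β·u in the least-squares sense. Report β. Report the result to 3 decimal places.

β = 3.030

Compute the Gram sums: Σu·u = 235.
Moment sums: Σu·w = 712.
Hence β = 712 / 235 ≈ 3.02979.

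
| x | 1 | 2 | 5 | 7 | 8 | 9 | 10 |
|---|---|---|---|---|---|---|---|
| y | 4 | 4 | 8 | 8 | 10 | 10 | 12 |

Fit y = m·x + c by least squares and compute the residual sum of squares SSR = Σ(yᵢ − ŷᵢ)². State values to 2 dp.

From the data, Σx·x = 324, Σx = 42, Σ1 = 7.
Right-hand side: Σx·y = 398, Σy = 56.
MᵀM·[m, c]ᵀ = Mᵀy becomes [[324, 42]; [42, 7]]·[m, c]ᵀ = [398, 56]ᵀ.
Determinant 324·7 − 42² = 504.
m = (398·7 − 42·56)/504 = 31/36; c = (324·56 − 42·398)/504 = 17/6.
Residuals: 11/36, -5/9, 31/36, -31/36, 5/18, -7/12, 5/9; SSR = 47/18.

SSR = 2.61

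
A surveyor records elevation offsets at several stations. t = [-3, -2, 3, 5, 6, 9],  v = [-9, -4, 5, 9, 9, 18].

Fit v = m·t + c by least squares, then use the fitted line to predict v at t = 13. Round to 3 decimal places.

v̂ = 25.303

The normal system MᵀM·[m, c]ᵀ = Mᵀv is [[164, 18]; [18, 6]]·[m, c]ᵀ = [311, 28]ᵀ.
Determinant 164·6 − 18² = 660.
m = (311·6 − 18·28)/660 = 227/110; c = (164·28 − 18·311)/660 = -503/330.
At t = 13: v̂ = (227/110)·(13) + (-503/330)·(1) = 835/33.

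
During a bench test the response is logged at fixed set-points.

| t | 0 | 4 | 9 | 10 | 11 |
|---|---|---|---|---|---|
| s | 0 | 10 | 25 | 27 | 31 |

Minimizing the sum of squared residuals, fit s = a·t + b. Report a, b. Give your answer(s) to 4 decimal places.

AᵀA·[a, b]ᵀ = Aᵀs reads: 318·a + 34·b = 876;  34·a + 5·b = 93.
(Σt·t = 318, Σt = 34, Σ1 = 5, Σt·s = 876, Σs = 93.)
Determinant 318·5 − 34² = 434.
a = (876·5 − 34·93)/434 = 87/31; b = (318·93 − 34·876)/434 = -15/31.

a = 2.8065, b = -0.4839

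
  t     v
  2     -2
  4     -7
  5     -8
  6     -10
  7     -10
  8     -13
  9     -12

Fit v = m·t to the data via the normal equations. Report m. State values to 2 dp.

m = -1.51

Normal-equation sums: Σt·t = 275.
Right-hand side: Σt·v = -414.
So MᵀM·[m]ᵀ = Mᵀv: [[275]]·[m]ᵀ = [-414]ᵀ.
m = (-414)/275 = -1.50545.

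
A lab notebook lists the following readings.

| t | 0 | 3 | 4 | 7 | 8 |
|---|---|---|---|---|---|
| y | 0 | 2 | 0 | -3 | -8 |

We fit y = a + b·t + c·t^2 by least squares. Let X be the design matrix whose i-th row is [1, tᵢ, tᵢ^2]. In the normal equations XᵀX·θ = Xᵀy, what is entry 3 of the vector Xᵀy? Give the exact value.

Entry 3 ↔ basis t^2, so (Xᵀy)_{3} = Σᵢ (t^2)·yᵢ = (0)·(0) + (9)·(2) + (16)·(0) + (49)·(-3) + (64)·(-8) = -641.

-641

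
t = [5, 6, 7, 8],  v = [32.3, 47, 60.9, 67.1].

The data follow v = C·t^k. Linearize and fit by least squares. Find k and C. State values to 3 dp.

k = 1.588, C = 2.618

With ln vᵢ as the transformed response and ln tᵢ as the regressor:
Σln t = 7.4265, Σ(ln t)² = 13.9113, Σln v = 15.6406, Σln t·ln v = 29.2342.
Equations: 13.9113·k + 7.4265·ln C = 29.2342;  7.4265·k + 4·ln C = 15.6406.
Solving (det = 0.4917): k = 1.58772, ln C = 0.96234, so C = exp(0.96234) = 2.61781.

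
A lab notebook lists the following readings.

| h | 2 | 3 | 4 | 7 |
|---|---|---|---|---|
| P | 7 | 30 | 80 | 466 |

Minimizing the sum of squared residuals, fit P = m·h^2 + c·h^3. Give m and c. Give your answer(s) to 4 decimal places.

m = -1.1420, c = 1.5220

Compute the Gram sums: Σh^2·h^2 = 2754, Σh^2·h^3 = 18106, Σh^3·h^3 = 122538.
For AᵀP: Σh^2·P = 24412, Σh^3·P = 165824.
So AᵀA·[m, c]ᵀ = AᵀP: [[2754, 18106]; [18106, 122538]]·[m, c]ᵀ = [24412, 165824]ᵀ.
det = 2754·122538 − 18106² = 9642416.
m = (24412·122538 − 18106·165824)/9642416 = -1376461/1205302; c = (2754·165824 − 18106·24412)/9642416 = 1834453/1205302.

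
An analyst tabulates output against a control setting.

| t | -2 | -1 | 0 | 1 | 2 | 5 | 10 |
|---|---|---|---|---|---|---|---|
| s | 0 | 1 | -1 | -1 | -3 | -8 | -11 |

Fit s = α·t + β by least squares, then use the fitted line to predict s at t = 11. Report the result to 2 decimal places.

Compute the Gram sums: Σt·t = 135, Σt = 15, Σ1 = 7.
And Σt·s = -158, Σs = -23.
Normal equations: [[135, 15]; [15, 7]]·[α, β]ᵀ = [-158, -23]ᵀ.
det = 135·7 − 15² = 720.
α = ((-158)·7 − 15·(-23))/720 = -761/720; β = (135·(-23) − 15·(-158))/720 = -49/48.
At t = 11: ŝ = (-761/720)·(11) + (-49/48)·(1) = -4553/360.

ŝ = -12.65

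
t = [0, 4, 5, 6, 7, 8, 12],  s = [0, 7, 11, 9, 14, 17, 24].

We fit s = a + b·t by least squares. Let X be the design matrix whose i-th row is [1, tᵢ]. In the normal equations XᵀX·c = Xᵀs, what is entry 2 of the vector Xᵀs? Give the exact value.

Entry 2 ↔ basis t, so (Xᵀs)_{2} = Σᵢ (t)·sᵢ = (0)·(0) + (4)·(7) + (5)·(11) + (6)·(9) + (7)·(14) + (8)·(17) + (12)·(24) = 659.

659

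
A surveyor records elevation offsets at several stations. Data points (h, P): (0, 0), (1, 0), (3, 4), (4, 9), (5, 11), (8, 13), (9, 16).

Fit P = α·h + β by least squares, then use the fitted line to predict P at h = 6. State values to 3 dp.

Sums needed: Σh·h = 196, Σh = 30, Σ1 = 7.
Right-hand side: Σh·P = 351, ΣP = 53.
Normal equations: [[196, 30]; [30, 7]]·[α, β]ᵀ = [351, 53]ᵀ.
Determinant 196·7 − 30² = 472.
α = (351·7 − 30·53)/472 = 867/472; β = (196·53 − 30·351)/472 = -71/236.
At h = 6: P̂ = (867/472)·(6) + (-71/236)·(1) = 1265/118.

P̂ = 10.720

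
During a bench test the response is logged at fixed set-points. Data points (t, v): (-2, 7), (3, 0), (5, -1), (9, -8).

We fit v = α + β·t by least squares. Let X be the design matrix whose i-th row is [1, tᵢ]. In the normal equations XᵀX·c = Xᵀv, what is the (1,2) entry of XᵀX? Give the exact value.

15

Row 1 ↔ basis 1, column 2 ↔ basis t, so (XᵀX)_{1,2} = Σᵢ t = (1)·(-2) + (1)·(3) + (1)·(5) + (1)·(9) = 15.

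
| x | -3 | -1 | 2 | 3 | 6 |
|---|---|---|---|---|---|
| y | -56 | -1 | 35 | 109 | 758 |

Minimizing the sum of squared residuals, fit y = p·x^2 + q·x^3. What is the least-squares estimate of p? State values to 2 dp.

Forming MᵀM = [[1475, 7807]; [7807, 48179]] and Mᵀy = [27904, 168464]ᵀ gives MᵀM·[p, q]ᵀ = Mᵀy.
det = 1475·48179 − 7807² = 10114776.
p = (27904·48179 − 7807·168464)/10114776 = 405394/140483; q = (1475·168464 − 7807·27904)/10114776 = 425526/140483.

p = 2.89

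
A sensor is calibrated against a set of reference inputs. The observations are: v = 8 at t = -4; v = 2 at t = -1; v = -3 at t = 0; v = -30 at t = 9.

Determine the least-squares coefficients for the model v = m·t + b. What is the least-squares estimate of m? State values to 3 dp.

MᵀM·[m, b]ᵀ = Mᵀv reads: 98·m + 4·b = -304;  4·m + 4·b = -23.
(Σt·t = 98, Σt = 4, Σ1 = 4, Σt·v = -304, Σv = -23.)
Determinant 98·4 − 4² = 376.
m = ((-304)·4 − 4·(-23))/376 = -281/94; b = (98·(-23) − 4·(-304))/376 = -519/188.

m = -2.989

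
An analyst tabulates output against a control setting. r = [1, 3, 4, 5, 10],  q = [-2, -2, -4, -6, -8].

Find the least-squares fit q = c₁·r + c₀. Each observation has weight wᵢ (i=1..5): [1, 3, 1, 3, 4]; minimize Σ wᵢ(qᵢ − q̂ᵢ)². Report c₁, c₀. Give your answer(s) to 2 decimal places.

c₁ = -0.73, c₀ = -0.96

The normal equations are: 519·c₁ + 69·c₀ = -446;  69·c₁ + 12·c₀ = -62.
Eliminating c₀: 12·(row 1) − 69·(row 2) gives 1467·c₁ = 12·(-446) − 69·(-62) = -1074, so c₁ = -358/489.
Then c₀ = ((-62) − 69·(-358/489))/12 = -156/163.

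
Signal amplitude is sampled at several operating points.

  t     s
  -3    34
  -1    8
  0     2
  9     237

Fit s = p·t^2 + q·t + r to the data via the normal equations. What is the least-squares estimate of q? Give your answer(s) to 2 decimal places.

q = -1.39

Compute the Gram sums: Σt^2·t^2 = 6643, Σt^2·t = 701, Σt^2 = 91, Σt·t = 91, Σt = 5, Σ1 = 4.
For Xᵀs: Σt^2·s = 19511, Σt·s = 2023, Σs = 281.
Inverting the 3×3 Gram matrix, [p, q, r]ᵀ = [28897/9484, -13155/9484, 6322/2371]ᵀ.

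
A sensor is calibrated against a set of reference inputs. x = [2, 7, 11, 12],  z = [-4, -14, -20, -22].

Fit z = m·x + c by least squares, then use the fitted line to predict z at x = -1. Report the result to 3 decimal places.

ẑ = 0.968

Setting ∂/∂m … = 0 gives: 318·m + 32·c = -590;  32·m + 4·c = -60.
(Σx·x = 318, Σx = 32, Σ1 = 4, Σx·z = -590, Σz = -60.)
Eliminating c: 4·(row 1) − 32·(row 2) gives 248·m = 4·(-590) − 32·(-60) = -440, so m = -55/31.
Then c = ((-60) − 32·(-55/31))/4 = -25/31.
At x = -1: ẑ = (-55/31)·(-1) + (-25/31)·(1) = 30/31.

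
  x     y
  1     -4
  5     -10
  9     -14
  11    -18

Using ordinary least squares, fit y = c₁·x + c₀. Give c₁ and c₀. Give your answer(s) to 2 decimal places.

c₁ = -1.34, c₀ = -2.80

From the data, Σx·x = 228, Σx = 26, Σ1 = 4.
And Σx·y = -378, Σy = -46.
So MᵀM·[c₁, c₀]ᵀ = Mᵀy: [[228, 26]; [26, 4]]·[c₁, c₀]ᵀ = [-378, -46]ᵀ.
Δ = 228·4 − 26² = 236.
c₁ = ((-378)·4 − 26·(-46))/236 = -79/59; c₀ = (228·(-46) − 26·(-378))/236 = -165/59.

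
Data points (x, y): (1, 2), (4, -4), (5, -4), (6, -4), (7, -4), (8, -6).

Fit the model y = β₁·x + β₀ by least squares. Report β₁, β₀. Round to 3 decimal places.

From the data, Σx·x = 191, Σx = 31, Σ1 = 6.
Moment sums: Σx·y = -134, Σy = -20.
Normal equations: [[191, 31]; [31, 6]]·[β₁, β₀]ᵀ = [-134, -20]ᵀ.
Eliminating β₀: 6·(row 1) − 31·(row 2) gives 185·β₁ = 6·(-134) − 31·(-20) = -184, so β₁ = -184/185.
Then β₀ = ((-20) − 31·(-184/185))/6 = 334/185.

β₁ = -0.995, β₀ = 1.805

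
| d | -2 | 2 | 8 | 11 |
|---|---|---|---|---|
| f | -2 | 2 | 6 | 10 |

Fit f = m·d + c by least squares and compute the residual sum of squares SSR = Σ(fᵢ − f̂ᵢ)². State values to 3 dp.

Normal-equation sums: Σd·d = 193, Σd = 19, Σ1 = 4.
And Σd·f = 166, Σf = 16.
So MᵀM·[m, c]ᵀ = Mᵀf: [[193, 19]; [19, 4]]·[m, c]ᵀ = [166, 16]ᵀ.
Determinant 193·4 − 19² = 411.
m = (166·4 − 19·16)/411 = 120/137; c = (193·16 − 19·166)/411 = -22/137.
Residuals: -12/137, 56/137, -116/137, 72/137; SSR = 160/137.

SSR = 1.168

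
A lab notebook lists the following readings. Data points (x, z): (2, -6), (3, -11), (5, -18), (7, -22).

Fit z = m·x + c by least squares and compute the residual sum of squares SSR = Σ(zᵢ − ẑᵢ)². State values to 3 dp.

Setting ∂/∂m … = 0 gives: 87·m + 17·c = -289;  17·m + 4·c = -57.
Δ = 87·4 − 17² = 59.
m = ((-289)·4 − 17·(-57))/59 = -187/59; c = (87·(-57) − 17·(-289))/59 = -46/59.
Residuals: 66/59, -42/59, -81/59, 57/59; SSR = 270/59.

SSR = 4.576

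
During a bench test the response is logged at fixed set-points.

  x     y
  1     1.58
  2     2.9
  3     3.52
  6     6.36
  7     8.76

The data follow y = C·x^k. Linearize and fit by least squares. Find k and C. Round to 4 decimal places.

k = 0.8319, C = 1.5530

Let Y = ln y. Fitting Y = k·ln x + ln C by least squares:
XᵀX = [[8.6844, 5.5294]; [5.5294, 5]], rhs = [9.6584, 6.8008]ᵀ  (here Σln x = 5.5294, Σ(ln x)² = 8.6844, Σln y = 6.8008, Σln x·ln y = 9.6584).
Slope k = (n·Σln x·ln y − Σln x·Σln y)/(n·Σ(ln x)² − (Σln x)²) = (5·9.6584 − 5.5294·6.8008)/12.8473 = 0.83187; ln C = (Σln y − k·Σln x)/n = 0.44021, so C = exp(0.44021) = 1.55304.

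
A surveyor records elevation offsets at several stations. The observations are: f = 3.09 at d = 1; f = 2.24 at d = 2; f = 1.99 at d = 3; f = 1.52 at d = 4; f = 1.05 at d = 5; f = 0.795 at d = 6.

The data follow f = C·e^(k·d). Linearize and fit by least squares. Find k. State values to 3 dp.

With ln fᵢ as the transformed response and dᵢ as the regressor:
Σd = 21.0000, Σ(d)² = 91.0000, Σln f = 2.8609, Σd·ln f = 5.3478.
Normal system: [[91.0000, 21.0000]; [21.0000, 6]]·[k, ln C]ᵀ = [5.3478, 2.8609]ᵀ.
Δ = 91.0000·6 − (21.0000)² = 105.0000; k = (5.3478·6 − 21.0000·2.8609)/105.0000 = -0.26658, ln C = (91.0000·2.8609 − 21.0000·5.3478)/105.0000 = 1.40985.

k = -0.267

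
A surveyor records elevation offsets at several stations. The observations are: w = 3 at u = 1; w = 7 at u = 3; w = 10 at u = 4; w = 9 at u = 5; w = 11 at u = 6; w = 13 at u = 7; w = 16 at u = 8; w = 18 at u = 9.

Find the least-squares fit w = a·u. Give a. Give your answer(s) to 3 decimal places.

Forming MᵀM = [[281]] and Mᵀw = [556]ᵀ gives MᵀM·[a]ᵀ = Mᵀw.
Hence a = 556 / 281 ≈ 1.97865.

a = 1.979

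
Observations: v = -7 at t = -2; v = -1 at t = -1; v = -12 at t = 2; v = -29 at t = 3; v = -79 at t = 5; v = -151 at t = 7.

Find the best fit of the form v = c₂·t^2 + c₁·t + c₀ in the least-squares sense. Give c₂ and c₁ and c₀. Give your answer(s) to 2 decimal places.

Normal-equation sums: Σt^2·t^2 = 3140, Σt^2·t = 494, Σt^2 = 92, Σt·t = 92, Σt = 14, Σ1 = 6.
And Σt^2·v = -9712, Σt·v = -1548, Σv = -279.
Normal equations: [[3140, 494, 92]; [494, 92, 14]; [92, 14, 6]]·[c₂, c₁, c₀]ᵀ = [-9712, -1548, -279]ᵀ.
Solving the 3×3 system (Gaussian elimination) gives c₂ = -107783/36870, c₁ = -24986/18435, c₀ = 18273/12290.

c₂ = -2.92, c₁ = -1.36, c₀ = 1.49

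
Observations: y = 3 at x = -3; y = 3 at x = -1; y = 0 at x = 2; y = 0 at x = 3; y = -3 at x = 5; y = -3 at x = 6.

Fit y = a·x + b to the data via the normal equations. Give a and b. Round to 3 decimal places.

Forming MᵀM = [[84, 12]; [12, 6]] and Mᵀy = [-45, 0]ᵀ gives MᵀM·[a, b]ᵀ = Mᵀy.
Δ = 84·6 − 12² = 360.
a = ((-45)·6 − 12·0)/360 = -3/4; b = (84·0 − 12·(-45))/360 = 3/2.

a = -0.750, b = 1.500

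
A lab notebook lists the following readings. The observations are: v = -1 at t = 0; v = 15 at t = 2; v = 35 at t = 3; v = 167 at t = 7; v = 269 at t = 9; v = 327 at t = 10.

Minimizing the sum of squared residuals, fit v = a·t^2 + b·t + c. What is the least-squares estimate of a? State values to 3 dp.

Normal-equation sums: Σt^2·t^2 = 19059, Σt^2·t = 2107, Σt^2 = 243, Σt·t = 243, Σt = 31, Σ1 = 6.
Right-hand side: Σt^2·v = 63047, Σt·v = 6995, Σv = 812.
Normal equations: [[19059, 2107, 243]; [2107, 243, 31]; [243, 31, 6]]·[a, b, c]ᵀ = [63047, 6995, 812]ᵀ.
Inverting the 3×3 Gram matrix, [a, b, c]ᵀ = [28605/9616, 30959/9616, -4273/2404]ᵀ.

a = 2.975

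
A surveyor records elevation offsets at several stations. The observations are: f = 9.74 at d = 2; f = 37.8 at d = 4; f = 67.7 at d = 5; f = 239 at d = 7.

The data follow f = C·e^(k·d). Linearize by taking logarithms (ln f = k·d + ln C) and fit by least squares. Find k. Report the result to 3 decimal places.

Linearized form: ln f = k·d + ln C. From the 4 transformed points,
Σd = 18.0000, Σ(d)² = 94.0000, Σln f = 15.6001, Σd·ln f = 78.4924.
Normal system: [[94.0000, 18.0000]; [18.0000, 4]]·[k, ln C]ᵀ = [78.4924, 15.6001]ᵀ.
Slope k = (n·Σd·ln f − Σd·Σln f)/(n·Σ(d)² − (Σd)²) = (4·78.4924 − 18.0000·15.6001)/52.0000 = 0.63784; ln C = (Σln f − k·Σd)/n = 1.02974.

k = 0.638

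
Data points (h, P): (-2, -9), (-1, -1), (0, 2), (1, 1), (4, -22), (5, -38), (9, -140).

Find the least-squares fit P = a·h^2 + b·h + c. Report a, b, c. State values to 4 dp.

Forming XᵀX = [[7460, 910, 128]; [910, 128, 16]; [128, 16, 7]] and XᵀP = [-12678, -1518, -207]ᵀ gives XᵀX·[a, b, c]ᵀ = XᵀP.
Inverting the 3×3 Gram matrix, [a, b, c]ᵀ = [-97963/50659, 82619/50659, 104421/50659]ᵀ.

a = -1.9338, b = 1.6309, c = 2.0613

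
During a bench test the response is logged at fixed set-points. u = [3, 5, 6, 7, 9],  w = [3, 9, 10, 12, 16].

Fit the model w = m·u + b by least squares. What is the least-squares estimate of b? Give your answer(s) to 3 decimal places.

Compute the Gram sums: Σu·u = 200, Σu = 30, Σ1 = 5.
Right-hand side: Σu·w = 342, Σw = 50.
Eliminating b: 5·(row 1) − 30·(row 2) gives 100·m = 5·342 − 30·50 = 210, so m = 21/10.
Then b = (50 − 30·(21/10))/5 = -13/5.

b = -2.600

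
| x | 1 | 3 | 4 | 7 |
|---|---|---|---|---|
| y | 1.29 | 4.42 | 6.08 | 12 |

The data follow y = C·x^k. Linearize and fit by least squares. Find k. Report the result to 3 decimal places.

k = 1.141

Taking logs, ln y = k·ln x + ln C, so regress ln y on ln x.
Σln x = 4.4308, Σ(ln x)² = 6.9153, Σln y = 6.0307, Σln x·ln y = 8.9704.
Equations: 6.9153·k + 4.4308·ln C = 8.9704;  4.4308·k + 4·ln C = 6.0307.
Solving (det = 8.0292): k = 1.14091, ln C = 0.24388.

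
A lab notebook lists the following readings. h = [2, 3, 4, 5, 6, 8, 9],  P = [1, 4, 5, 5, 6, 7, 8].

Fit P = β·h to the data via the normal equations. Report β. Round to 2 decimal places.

β = 0.95

With design matrix M, MᵀM = [[235]] and MᵀP = [223]ᵀ.
β = 223/235 = 0.948936.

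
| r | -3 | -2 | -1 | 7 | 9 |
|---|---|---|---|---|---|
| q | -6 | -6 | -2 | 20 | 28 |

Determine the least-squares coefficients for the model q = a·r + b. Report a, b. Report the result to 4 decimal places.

a = 2.8710, b = 1.0581

Sums needed: Σr·r = 144, Σr = 10, Σ1 = 5.
For Aᵀq: Σr·q = 424, Σq = 34.
Δ = 144·5 − 10² = 620.
a = (424·5 − 10·34)/620 = 89/31; b = (144·34 − 10·424)/620 = 164/155.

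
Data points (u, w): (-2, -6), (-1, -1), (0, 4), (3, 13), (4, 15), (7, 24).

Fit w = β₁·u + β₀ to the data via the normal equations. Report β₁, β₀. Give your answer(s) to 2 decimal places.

Normal-equation sums: Σu·u = 79, Σu = 11, Σ1 = 6.
For Aᵀw: Σu·w = 280, Σw = 49.
Eliminating β₀: 6·(row 1) − 11·(row 2) gives 353·β₁ = 6·280 − 11·49 = 1141, so β₁ = 1141/353.
Then β₀ = (49 − 11·(1141/353))/6 = 791/353.

β₁ = 3.23, β₀ = 2.24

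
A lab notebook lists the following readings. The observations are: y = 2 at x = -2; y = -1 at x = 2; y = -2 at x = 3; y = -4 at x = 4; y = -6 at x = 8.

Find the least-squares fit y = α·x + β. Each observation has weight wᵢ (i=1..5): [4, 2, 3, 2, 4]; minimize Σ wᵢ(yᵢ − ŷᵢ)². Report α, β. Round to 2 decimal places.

With design matrix A, AᵀWA = [[339, 45]; [45, 15]] and AᵀWy = [-262, -32]ᵀ.
Determinant 339·15 − 45² = 3060.
α = ((-262)·15 − 45·(-32))/3060 = -83/102; β = (339·(-32) − 45·(-262))/3060 = 157/510.

α = -0.81, β = 0.31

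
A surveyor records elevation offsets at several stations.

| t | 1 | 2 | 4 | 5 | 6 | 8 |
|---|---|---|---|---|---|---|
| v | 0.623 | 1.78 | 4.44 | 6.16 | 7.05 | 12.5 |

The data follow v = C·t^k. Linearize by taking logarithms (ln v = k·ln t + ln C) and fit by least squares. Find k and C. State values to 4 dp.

Let Y = ln v. Fitting Y = k·ln t + ln C by least squares:
Σln t = 7.5601, Σ(ln t)² = 12.5270, Σln v = 7.8909, Σln t·ln v = 14.1437.
Normal system: [[12.5270, 7.5601]; [7.5601, 6]]·[k, ln C]ᵀ = [14.1437, 7.8909]ᵀ.
Δ = 12.5270·6 − (7.5601)² = 18.0074; k = (14.1437·6 − 7.5601·7.8909)/18.0074 = 1.39978, ln C = (12.5270·7.8909 − 7.5601·14.1437)/18.0074 = -0.44860, so C = exp(-0.44860) = 0.63852.

k = 1.3998, C = 0.6385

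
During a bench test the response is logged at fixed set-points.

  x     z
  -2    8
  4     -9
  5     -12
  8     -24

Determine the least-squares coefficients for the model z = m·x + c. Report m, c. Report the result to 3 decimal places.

From the data, Σx·x = 109, Σx = 15, Σ1 = 4.
And Σx·z = -304, Σz = -37.
Eliminating c: 4·(row 1) − 15·(row 2) gives 211·m = 4·(-304) − 15·(-37) = -661, so m = -661/211.
Then c = ((-37) − 15·(-661/211))/4 = 527/211.

m = -3.133, c = 2.498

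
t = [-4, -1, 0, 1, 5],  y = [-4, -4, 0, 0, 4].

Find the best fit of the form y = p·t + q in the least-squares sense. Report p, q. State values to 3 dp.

p = 0.953, q = -0.991

The normal equations are: 43·p + 1·q = 40;  1·p + 5·q = -4.
Δ = 43·5 − 1² = 214.
p = (40·5 − 1·(-4))/214 = 102/107; q = (43·(-4) − 1·40)/214 = -106/107.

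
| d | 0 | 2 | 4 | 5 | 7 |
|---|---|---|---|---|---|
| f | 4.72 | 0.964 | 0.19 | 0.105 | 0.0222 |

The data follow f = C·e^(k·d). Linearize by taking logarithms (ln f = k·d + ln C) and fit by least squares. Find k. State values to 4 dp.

Linearized form: ln f = k·d + ln C. From the 5 transformed points,
Σd = 18.0000, Σ(d)² = 94.0000, Σln f = -6.2070, Σd·ln f = -44.6389.
Equations: 94.0000·k + 18.0000·ln C = -44.6389;  18.0000·k + 5·ln C = -6.2070.
Solving (det = 146.0000): k = -0.76348, ln C = 1.50711.

k = -0.7635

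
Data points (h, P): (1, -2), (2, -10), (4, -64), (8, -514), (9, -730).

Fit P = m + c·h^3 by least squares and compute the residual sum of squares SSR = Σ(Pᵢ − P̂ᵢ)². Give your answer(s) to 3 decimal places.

SSR = 2.717

Entries of XᵀX: Σ1 = 5, Σh^3 = 1314, Σh^3·h^3 = 797746.
And ΣP = -1320, Σh^3·P = -799516.
Determinant 5·797746 − 1314² = 2262134.
m = ((-1320)·797746 − 1314·(-799516))/2262134 = -175764/161581; c = (5·(-799516) − 1314·(-1320))/2262134 = -161650/161581.
Residuals: 2036/23083, -20978/23083, 25740/23083, -16010/23083, 9212/23083; SSR = 62728/23083.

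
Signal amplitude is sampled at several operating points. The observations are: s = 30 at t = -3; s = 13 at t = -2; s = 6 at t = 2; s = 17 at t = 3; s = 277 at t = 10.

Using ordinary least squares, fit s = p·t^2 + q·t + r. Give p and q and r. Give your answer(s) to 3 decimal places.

Sums needed: Σt^2·t^2 = 10194, Σt^2·t = 1000, Σt^2 = 126, Σt·t = 126, Σt = 10, Σ1 = 5.
And Σt^2·s = 28199, Σt·s = 2717, Σs = 343.
XᵀX·[p, q, r]ᵀ = Xᵀs becomes [[10194, 1000, 126]; [1000, 126, 10]; [126, 10, 5]]·[p, q, r]ᵀ = [28199, 2717, 343]ᵀ.
Inverting the 3×3 Gram matrix, [p, q, r]ᵀ = [1384211/461222, -930641/461222, -690503/230611]ᵀ.

p = 3.001, q = -2.018, r = -2.994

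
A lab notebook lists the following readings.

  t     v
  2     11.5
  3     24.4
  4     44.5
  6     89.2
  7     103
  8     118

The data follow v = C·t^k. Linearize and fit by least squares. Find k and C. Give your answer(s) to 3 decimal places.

Taking logs, ln v = k·ln t + ln C, so regress ln v on ln t.
Sums: Σln t = 8.9952, Σ(ln t)² = 14.9303, Σln v = 23.3287, Σln t·ln v = 37.4499.
Normal system: [[14.9303, 8.9952]; [8.9952, 6]]·[k, ln C]ᵀ = [37.4499, 23.3287]ᵀ.
Δ = 14.9303·6 − (8.9952)² = 8.6686; k = (37.4499·6 − 8.9952·23.3287)/8.6686 = 1.71351, ln C = (14.9303·23.3287 − 8.9952·37.4499)/8.6686 = 1.31923, so C = exp(1.31923) = 3.74056.

k = 1.714, C = 3.741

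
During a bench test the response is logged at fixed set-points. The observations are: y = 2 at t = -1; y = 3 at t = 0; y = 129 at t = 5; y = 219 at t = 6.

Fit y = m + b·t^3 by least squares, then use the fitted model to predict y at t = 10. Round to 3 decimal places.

The normal equations are: 4·m + 340·b = 353;  340·m + 62282·b = 63427.
(Σ1 = 4, Σt^3 = 340, Σt^3·t^3 = 62282, Σy = 353, Σt^3·y = 63427.)
det = 4·62282 − 340² = 133528.
m = (353·62282 − 340·63427)/133528 = 210183/66764; b = (4·63427 − 340·353)/133528 = 16711/16691.
At t = 10: ŷ = (210183/66764)·(1) + (16711/16691)·(1000) = 67054183/66764.

ŷ = 1004.346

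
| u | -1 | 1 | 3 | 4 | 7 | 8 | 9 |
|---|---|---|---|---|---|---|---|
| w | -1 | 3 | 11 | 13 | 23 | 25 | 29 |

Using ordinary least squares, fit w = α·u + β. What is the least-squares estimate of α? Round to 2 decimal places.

α = 3.04

With design matrix A, AᵀA = [[221, 31]; [31, 7]] and Aᵀw = [711, 103]ᵀ.
Determinant 221·7 − 31² = 586.
α = (711·7 − 31·103)/586 = 892/293; β = (221·103 − 31·711)/586 = 361/293.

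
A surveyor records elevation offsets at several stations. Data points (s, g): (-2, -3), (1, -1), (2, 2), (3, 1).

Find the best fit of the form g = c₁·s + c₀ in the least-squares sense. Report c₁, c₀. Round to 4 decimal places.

c₁ = 0.9286, c₀ = -1.1786

Compute the Gram sums: Σs·s = 18, Σs = 4, Σ1 = 4.
And Σs·g = 12, Σg = -1.
Determinant 18·4 − 4² = 56.
c₁ = (12·4 − 4·(-1))/56 = 13/14; c₀ = (18·(-1) − 4·12)/56 = -33/28.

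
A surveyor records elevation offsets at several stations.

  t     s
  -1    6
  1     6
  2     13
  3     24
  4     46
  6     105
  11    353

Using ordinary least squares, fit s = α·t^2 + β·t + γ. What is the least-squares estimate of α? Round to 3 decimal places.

Compute the Gram sums: Σt^2·t^2 = 16292, Σt^2·t = 1646, Σt^2 = 188, Σt·t = 188, Σt = 26, Σ1 = 7.
And Σt^2·s = 47509, Σt·s = 4795, Σs = 553.
AᵀA·[α, β, γ]ᵀ = Aᵀs becomes [[16292, 1646, 188]; [1646, 188, 26]; [188, 26, 7]]·[α, β, γ]ᵀ = [47509, 4795, 553]ᵀ.
Row-reducing yields α = 64683/21626, β = -22139/21626, γ = 26742/10813.

α = 2.991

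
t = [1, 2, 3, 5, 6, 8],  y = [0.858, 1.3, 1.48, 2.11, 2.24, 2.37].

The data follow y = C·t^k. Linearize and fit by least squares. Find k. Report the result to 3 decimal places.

With ln yᵢ as the transformed response and ln tᵢ as the regressor:
Σln t = 7.2724, Σ(ln t)² = 11.8122, Σln y = 2.9173, Σln t·ln y = 5.0536.
Equations: 11.8122·k + 7.2724·ln C = 5.0536;  7.2724·k + 6·ln C = 2.9173.
Solving (det = 17.9853): k = 0.50631, ln C = -0.12746.

k = 0.506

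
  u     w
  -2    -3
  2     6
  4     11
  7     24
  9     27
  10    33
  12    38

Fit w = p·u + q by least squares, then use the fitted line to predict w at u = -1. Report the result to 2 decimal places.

ŵ = -1.81

With design matrix M, MᵀM = [[398, 42]; [42, 7]] and Mᵀw = [1259, 136]ᵀ.
Eliminating q: 7·(row 1) − 42·(row 2) gives 1022·p = 7·1259 − 42·136 = 3101, so p = 443/146.
Then q = (136 − 42·(443/146))/7 = 625/511.
At u = -1: ŵ = (443/146)·(-1) + (625/511)·(1) = -1851/1022.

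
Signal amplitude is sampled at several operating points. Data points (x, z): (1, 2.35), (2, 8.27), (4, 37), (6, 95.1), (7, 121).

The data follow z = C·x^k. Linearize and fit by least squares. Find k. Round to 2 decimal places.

Taking logs, ln z = k·ln x + ln C, so regress ln z on ln x.
XᵀX = [[9.3992, 5.8171]; [5.8171, 5]], rhs = [23.9637, 15.9287]ᵀ  (here Σln x = 5.8171, Σ(ln x)² = 9.3992, Σln z = 15.9287, Σln x·ln z = 23.9637).
Slope k = (n·Σln x·ln z − Σln x·Σln z)/(n·Σ(ln x)² − (Σln x)²) = (5·23.9637 − 5.8171·15.9287)/13.1574 = 2.06420; ln C = (Σln z − k·Σln x)/n = 0.78420.

k = 2.06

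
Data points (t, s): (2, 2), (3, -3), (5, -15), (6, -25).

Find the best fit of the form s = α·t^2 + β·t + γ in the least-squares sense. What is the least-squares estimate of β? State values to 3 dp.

With design matrix X, XᵀX = [[2018, 376, 74]; [376, 74, 16]; [74, 16, 4]] and Xᵀs = [-1294, -230, -41]ᵀ.
Inverting the 3×3 Gram matrix, [α, β, γ]ᵀ = [-5/6, 1/15, 49/10]ᵀ.

β = 0.067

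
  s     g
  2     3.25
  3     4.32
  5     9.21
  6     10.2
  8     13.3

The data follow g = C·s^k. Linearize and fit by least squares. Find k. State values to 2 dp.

Let Y = ln g. Fitting Y = k·ln s + ln C by least squares:
Σln s = 7.2724, Σ(ln s)² = 11.8122, Σln g = 9.7724, Σln s·ln g = 15.5402.
Equations: 11.8122·k + 7.2724·ln C = 15.5402;  7.2724·k + 5·ln C = 9.7724.
Δ = 11.8122·5 − (7.2724)² = 6.1731; k = (15.5402·5 − 7.2724·9.7724)/6.1731 = 1.07445, ln C = (11.8122·9.7724 − 7.2724·15.5402)/6.1731 = 0.39171.

k = 1.07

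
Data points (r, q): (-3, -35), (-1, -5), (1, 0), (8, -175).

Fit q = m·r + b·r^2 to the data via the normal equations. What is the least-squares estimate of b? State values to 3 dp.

b = -3.048

Normal-equation sums: Σr·r = 75, Σr·r^2 = 485, Σr^2·r^2 = 4179.
For Mᵀq: Σr·q = -1290, Σr^2·q = -11520.
Normal equations: [[75, 485]; [485, 4179]]·[m, b]ᵀ = [-1290, -11520]ᵀ.
Determinant 75·4179 − 485² = 78200.
m = ((-1290)·4179 − 485·(-11520))/78200 = 19629/7820; b = (75·(-11520) − 485·(-1290))/78200 = -4767/1564.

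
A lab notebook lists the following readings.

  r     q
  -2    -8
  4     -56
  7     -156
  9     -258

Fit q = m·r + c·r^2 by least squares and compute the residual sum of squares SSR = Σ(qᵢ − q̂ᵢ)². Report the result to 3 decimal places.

SSR = 7.743

Compute the Gram sums: Σr·r = 150, Σr·r^2 = 1128, Σr^2·r^2 = 9234.
And Σr·q = -3622, Σr^2·q = -29470.
So XᵀX·[m, c]ᵀ = Xᵀq: [[150, 1128]; [1128, 9234]]·[m, c]ᵀ = [-3622, -29470]ᵀ.
det = 150·9234 − 1128² = 112716.
m = ((-3622)·9234 − 1128·(-29470))/112716 = -16949/9393; c = (150·(-29470) − 1128·(-3622))/112716 = -27907/9393.
Residuals: 862/3131, -3900/3131, 6926/3131, -3462/3131; SSR = 24244/3131.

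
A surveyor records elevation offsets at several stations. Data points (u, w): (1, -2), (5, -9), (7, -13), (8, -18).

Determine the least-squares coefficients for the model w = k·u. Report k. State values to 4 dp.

k = -2.0288

MᵀM·[k]ᵀ = Mᵀw reads: 139·k = -282.
(Σu·u = 139, Σu·w = -282.)
k = (-282)/139 = -2.02878.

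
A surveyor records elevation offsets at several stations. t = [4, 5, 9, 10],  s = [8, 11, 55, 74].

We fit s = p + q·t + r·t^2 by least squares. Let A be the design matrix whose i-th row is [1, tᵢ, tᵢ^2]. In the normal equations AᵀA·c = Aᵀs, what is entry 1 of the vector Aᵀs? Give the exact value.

148

Entry 1 ↔ basis 1, so (Aᵀs)_{1} = Σᵢ sᵢ = (1)·(8) + (1)·(11) + (1)·(55) + (1)·(74) = 148.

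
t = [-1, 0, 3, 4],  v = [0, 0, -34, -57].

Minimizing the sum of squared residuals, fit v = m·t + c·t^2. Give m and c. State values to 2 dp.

Entries of AᵀA: Σt·t = 26, Σt·t^2 = 90, Σt^2·t^2 = 338.
Right-hand side: Σt·v = -330, Σt^2·v = -1218.
det = 26·338 − 90² = 688.
m = ((-330)·338 − 90·(-1218))/688 = -120/43; c = (26·(-1218) − 90·(-330))/688 = -123/43.

m = -2.79, c = -2.86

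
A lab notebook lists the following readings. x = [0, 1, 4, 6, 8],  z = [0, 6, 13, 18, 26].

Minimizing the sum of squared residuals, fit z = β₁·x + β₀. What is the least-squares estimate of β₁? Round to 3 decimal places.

Setting ∂/∂β₁ … = 0 gives: 117·β₁ + 19·β₀ = 374;  19·β₁ + 5·β₀ = 63.
(Σx·x = 117, Σx = 19, Σ1 = 5, Σx·z = 374, Σz = 63.)
Eliminating β₀: 5·(row 1) − 19·(row 2) gives 224·β₁ = 5·374 − 19·63 = 673, so β₁ = 673/224.
Then β₀ = (63 − 19·(673/224))/5 = 265/224.

β₁ = 3.004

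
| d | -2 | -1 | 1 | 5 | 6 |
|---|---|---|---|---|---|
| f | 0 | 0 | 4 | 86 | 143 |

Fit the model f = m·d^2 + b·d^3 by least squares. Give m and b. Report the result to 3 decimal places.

m = 0.962, b = 0.500

The normal system MᵀM·[m, b]ᵀ = Mᵀf is [[1939, 10869]; [10869, 62347]]·[m, b]ᵀ = [7302, 41642]ᵀ.
Determinant 1939·62347 − 10869² = 2755672.
m = (7302·62347 − 10869·41642)/2755672 = 331362/344459; b = (1939·41642 − 10869·7302)/2755672 = 172300/344459.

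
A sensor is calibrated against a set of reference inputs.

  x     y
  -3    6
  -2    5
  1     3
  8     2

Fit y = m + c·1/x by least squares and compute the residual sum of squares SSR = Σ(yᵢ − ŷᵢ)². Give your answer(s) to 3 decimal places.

Normal-equation sums: Σ1 = 4, Σ1/x = 7/24, Σ1/x·1/x = 793/576.
Right-hand side: Σy = 16, Σ1/x·y = -5/4.
MᵀM·[m, c]ᵀ = Mᵀy becomes [[4, 7/24]; [7/24, 793/576]]·[m, c]ᵀ = [16, -5/4]ᵀ.
Eliminating c: (793/576)·(row 1) − (7/24)·(row 2) gives (347/64)·m = (793/576)·16 − (7/24)·(-5/4) = 6449/288, so m = 12898/3123.
Then c = ((-5/4) − (7/24)·(12898/3123))/(793/576) = -1856/1041.
Residuals: 1328/1041, -67/3123, 2039/3123, -5956/3123; SSR = 17774/3123.

SSR = 5.691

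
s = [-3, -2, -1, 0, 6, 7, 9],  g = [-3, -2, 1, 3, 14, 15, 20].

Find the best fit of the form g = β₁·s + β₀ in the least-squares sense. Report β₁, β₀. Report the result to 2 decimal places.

From the data, Σs·s = 180, Σs = 16, Σ1 = 7.
Right-hand side: Σs·g = 381, Σg = 48.
So AᵀA·[β₁, β₀]ᵀ = Aᵀg: [[180, 16]; [16, 7]]·[β₁, β₀]ᵀ = [381, 48]ᵀ.
det = 180·7 − 16² = 1004.
β₁ = (381·7 − 16·48)/1004 = 1899/1004; β₀ = (180·48 − 16·381)/1004 = 636/251.

β₁ = 1.89, β₀ = 2.53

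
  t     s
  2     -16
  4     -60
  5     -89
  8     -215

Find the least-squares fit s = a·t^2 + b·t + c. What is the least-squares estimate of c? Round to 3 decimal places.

c = 3.980

Compute the Gram sums: Σt^2·t^2 = 4993, Σt^2·t = 709, Σt^2 = 109, Σt·t = 109, Σt = 19, Σ1 = 4.
For Aᵀs: Σt^2·s = -17009, Σt·s = -2437, Σs = -380.
Normal equations: [[4993, 709, 109]; [709, 109, 19]; [109, 19, 4]]·[a, b, c]ᵀ = [-17009, -2437, -380]ᵀ.
Row-reducing yields a = -173/60, b = -1289/300, c = 199/50.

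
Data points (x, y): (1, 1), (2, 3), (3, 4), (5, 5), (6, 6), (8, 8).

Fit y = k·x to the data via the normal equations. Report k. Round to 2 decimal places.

k = 1.04

Entries of MᵀM: Σx·x = 139.
And Σx·y = 144.
So MᵀM·[k]ᵀ = Mᵀy: [[139]]·[k]ᵀ = [144]ᵀ.
k = 144/139 = 1.03597.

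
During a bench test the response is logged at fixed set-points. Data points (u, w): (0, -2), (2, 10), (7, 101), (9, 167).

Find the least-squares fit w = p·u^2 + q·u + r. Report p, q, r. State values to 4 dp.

Entries of MᵀM: Σu^2·u^2 = 8978, Σu^2·u = 1080, Σu^2 = 134, Σu·u = 134, Σu = 18, Σ1 = 4.
Right-hand side: Σu^2·w = 18516, Σu·w = 2230, Σw = 276.
Inverting the 3×3 Gram matrix, [p, q, r]ᵀ = [27/14, 953/742, -147/106]ᵀ.

p = 1.9286, q = 1.2844, r = -1.3868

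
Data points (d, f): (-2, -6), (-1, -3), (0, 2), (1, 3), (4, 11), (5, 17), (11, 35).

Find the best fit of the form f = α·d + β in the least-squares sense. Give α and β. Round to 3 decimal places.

α = 3.124, β = 0.394

With design matrix M, MᵀM = [[168, 18]; [18, 7]] and Mᵀf = [532, 59]ᵀ.
Eliminating β: 7·(row 1) − 18·(row 2) gives 852·α = 7·532 − 18·59 = 2662, so α = 1331/426.
Then β = (59 − 18·(1331/426))/7 = 28/71.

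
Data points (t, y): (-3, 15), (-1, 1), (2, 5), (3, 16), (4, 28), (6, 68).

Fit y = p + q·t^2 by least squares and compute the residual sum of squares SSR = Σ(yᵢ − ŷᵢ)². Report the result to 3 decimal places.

With design matrix A, AᵀA = [[6, 75]; [75, 1731]] and Aᵀy = [133, 3196]ᵀ.
Δ = 6·1731 − 75² = 4761.
p = (133·1731 − 75·3196)/4761 = -1053/529; q = (6·3196 − 75·133)/4761 = 3067/1587.
Residuals: -213/529, 73/69, -1174/1587, 316/529, -1477/1587, 221/529; SSR = 5120/1587.

SSR = 3.226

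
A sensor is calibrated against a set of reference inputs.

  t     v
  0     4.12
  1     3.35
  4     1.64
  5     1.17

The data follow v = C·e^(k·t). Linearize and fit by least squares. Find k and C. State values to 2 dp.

Let Y = ln v. Fitting Y = k·t + ln C by least squares:
XᵀX = [[42.0000, 10.0000]; [10.0000, 4]], rhs = [3.9728, 3.2765]ᵀ  (here Σt = 10.0000, Σ(t)² = 42.0000, Σln v = 3.2765, Σt·ln v = 3.9728).
Δ = 42.0000·4 − (10.0000)² = 68.0000; k = (3.9728·4 − 10.0000·3.2765)/68.0000 = -0.24815, ln C = (42.0000·3.2765 − 10.0000·3.9728)/68.0000 = 1.43950, so C = exp(1.43950) = 4.21858.

k = -0.25, C = 4.22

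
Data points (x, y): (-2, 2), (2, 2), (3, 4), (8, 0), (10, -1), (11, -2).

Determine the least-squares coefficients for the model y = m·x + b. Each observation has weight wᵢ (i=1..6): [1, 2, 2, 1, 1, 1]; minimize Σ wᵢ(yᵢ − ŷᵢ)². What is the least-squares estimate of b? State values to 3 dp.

The normal equations are: 315·m + 37·b = -4;  37·m + 8·b = 11.
det = 315·8 − 37² = 1151.
m = ((-4)·8 − 37·11)/1151 = -439/1151; b = (315·11 − 37·(-4))/1151 = 3613/1151.

b = 3.139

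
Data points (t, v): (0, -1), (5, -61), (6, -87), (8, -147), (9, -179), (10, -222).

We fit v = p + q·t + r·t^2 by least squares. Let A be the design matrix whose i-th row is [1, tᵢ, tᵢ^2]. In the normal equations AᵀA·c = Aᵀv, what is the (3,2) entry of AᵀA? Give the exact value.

2582

Row 3 ↔ basis t^2, column 2 ↔ basis t, so (AᵀA)_{3,2} = Σᵢ (t^2)·(t) = (0)·(0) + (25)·(5) + (36)·(6) + (64)·(8) + (81)·(9) + (100)·(10) = 2582.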